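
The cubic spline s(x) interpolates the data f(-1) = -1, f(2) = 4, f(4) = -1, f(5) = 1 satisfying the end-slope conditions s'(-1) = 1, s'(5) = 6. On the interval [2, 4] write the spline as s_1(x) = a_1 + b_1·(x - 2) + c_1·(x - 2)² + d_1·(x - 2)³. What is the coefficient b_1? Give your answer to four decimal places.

-1.1316

With m_i denoting the second derivative at x_i, h_i = 3, 2, 1, and Δ_i = (y_(i+1) − y_i)/h_i = 5/3, -5/2, 2:
  3·m_0 + 10·m_1 + 2·m_2 = 6(Δ_1 - Δ_0) = -25
  2·m_1 + 6·m_2 + 1·m_3 = 6(Δ_2 - Δ_1) = 27
Clamped end conditions give two more equations: 2h_0·m_0 + h_0·m_1 = 6(Δ_0 - s'(-1)) = 4 and h_2·m_2 + 2h_2·m_3 = 6(s'(5) - Δ_2) = 24.
Solving the tridiagonal system: m_0 = 157/57, m_1 = -238/57, m_2 = 242/57, m_3 = 563/57.
On [2, 4], with s_1(x) = a_1 + b_1·(x - 2) + c_1·(x - 2)² + d_1·(x - 2)³: c_1 = m_1/2 = -119/57, d_1 = (m_2 - m_1)/(6h_1) = 40/57, b_1 = Δ_1 - h_1(2m_1 + m_2)/6 = -43/38.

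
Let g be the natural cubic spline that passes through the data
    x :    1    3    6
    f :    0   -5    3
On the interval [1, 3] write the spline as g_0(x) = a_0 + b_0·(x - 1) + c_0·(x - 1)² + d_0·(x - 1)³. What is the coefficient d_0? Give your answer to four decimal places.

With M_i denoting the second derivative at x_i, h_i = 2, 3, and Δ_i = (y_(i+1) − y_i)/h_i = -5/2, 8/3:
  2·M_0 + 10·M_1 + 3·M_2 = 6(Δ_1 - Δ_0) = 31
Natural end conditions: M_0 = M_2 = 0.
Solving the tridiagonal system: M_0 = 0, M_1 = 31/10, M_2 = 0.
On [1, 3], with g_0(x) = a_0 + b_0·(x - 1) + c_0·(x - 1)² + d_0·(x - 1)³: c_0 = M_0/2 = 0, d_0 = (M_1 - M_0)/(6h_0) = 31/120, b_0 = Δ_0 - h_0(2M_0 + M_1)/6 = -53/15.

0.2583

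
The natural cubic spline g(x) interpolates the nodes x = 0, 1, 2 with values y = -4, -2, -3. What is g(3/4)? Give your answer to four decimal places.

-2.2539

Put m_i = g'' at the i-th knot. Here h = (1, 1) and Δ = (2, -1), so the interior equations h_(i-1)·m_(i-1) + 2(h_(i-1)+h_i)·m_i + h_i·m_(i+1) = 6(Δ_i − Δ_(i-1)) read
  1·m_0 + 4·m_1 + 1·m_2 = 6(Δ_1 - Δ_0) = -18
Natural end conditions: m_0 = m_2 = 0.
Solving the tridiagonal system: m_0 = 0, m_1 = -9/2, m_2 = 0.
On [0, 1], g(x) = -4 + 11/4·x + 0·x² - 3/4·x³.
With x = 3/4: g(3/4) = -577/256.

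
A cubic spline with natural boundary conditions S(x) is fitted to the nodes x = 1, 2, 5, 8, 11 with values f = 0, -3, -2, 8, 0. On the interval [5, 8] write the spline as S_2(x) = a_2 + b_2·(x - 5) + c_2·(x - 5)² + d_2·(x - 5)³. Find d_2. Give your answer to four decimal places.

-0.3004

With M_i denoting the second derivative at x_i, h_i = 1, 3, 3, 3, and Δ_i = (y_(i+1) − y_i)/h_i = -3, 1/3, 10/3, -8/3:
  1·M_0 + 8·M_1 + 3·M_2 = 6(Δ_1 - Δ_0) = 20
  3·M_1 + 12·M_2 + 3·M_3 = 6(Δ_2 - Δ_1) = 18
  3·M_2 + 12·M_3 + 3·M_4 = 6(Δ_3 - Δ_2) = -36
Natural end conditions: M_0 = M_4 = 0.
Solving: M_0 = 0, M_1 = 16/9, M_2 = 52/27, M_3 = -94/27, M_4 = 0.
On [5, 8], with S_2(x) = a_2 + b_2·(x - 5) + c_2·(x - 5)² + d_2·(x - 5)³: c_2 = M_2/2 = 26/27, d_2 = (M_3 - M_2)/(6h_2) = -73/243, b_2 = Δ_2 - h_2(2M_2 + M_3)/6 = 85/27.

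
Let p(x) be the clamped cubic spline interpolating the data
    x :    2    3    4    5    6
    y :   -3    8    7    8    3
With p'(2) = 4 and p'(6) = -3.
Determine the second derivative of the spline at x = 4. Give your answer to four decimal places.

14.7500

With m_i denoting the second derivative at x_i, h_i = 1, 1, 1, 1, and Δ_i = (y_(i+1) − y_i)/h_i = 11, -1, 1, -5:
  1·m_0 + 4·m_1 + 1·m_2 = 6(Δ_1 - Δ_0) = -72
  1·m_1 + 4·m_2 + 1·m_3 = 6(Δ_2 - Δ_1) = 12
  1·m_2 + 4·m_3 + 1·m_4 = 6(Δ_3 - Δ_2) = -36
Clamped end conditions give two more equations: 2h_0·m_0 + h_0·m_1 = 6(Δ_0 - p'(2)) = 42 and h_3·m_3 + 2h_3·m_4 = 6(p'(6) - Δ_3) = 12.
Forward elimination and back-substitution give m_0 = 1019/28, m_1 = -431/14, m_2 = 59/4, m_3 = -227/14, m_4 = 395/28.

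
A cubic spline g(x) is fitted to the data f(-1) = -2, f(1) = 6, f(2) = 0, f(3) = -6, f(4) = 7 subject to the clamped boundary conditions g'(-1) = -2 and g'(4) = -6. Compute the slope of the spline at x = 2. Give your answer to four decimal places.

-11.4390

Let σ_i = g''(x_i). Step sizes h_i = 2, 1, 1, 1; slopes of the chords Δ_i = (y_(i+1) - y_i)/h_i = 4, -6, -6, 13.
  2·σ_0 + 6·σ_1 + 1·σ_2 = 6(Δ_1 - Δ_0) = -60
  1·σ_1 + 4·σ_2 + 1·σ_3 = 6(Δ_2 - Δ_1) = 0
  1·σ_2 + 4·σ_3 + 1·σ_4 = 6(Δ_3 - Δ_2) = 114
Clamped end conditions give two more equations: 2h_0·σ_0 + h_0·σ_1 = 6(Δ_0 - g'(-1)) = 36 and h_3·σ_3 + 2h_3·σ_4 = 6(g'(4) - Δ_3) = -114.
Solving: σ_0 = 650/41, σ_1 = -562/41, σ_2 = -388/41, σ_3 = 2114/41, σ_4 = -3394/41.
On [2, 3], g'(x) = b_2 + 2c_2·(x - 2) + 3d_2·(x - 2)² with b_2 = Δ_2 - h_2(2σ_2 + σ_3)/6 = -469/41, c_2 = σ_2/2 = -194/41, d_2 = (σ_3 - σ_2)/(6h_2) = 417/41. So g'(2) = -469/41.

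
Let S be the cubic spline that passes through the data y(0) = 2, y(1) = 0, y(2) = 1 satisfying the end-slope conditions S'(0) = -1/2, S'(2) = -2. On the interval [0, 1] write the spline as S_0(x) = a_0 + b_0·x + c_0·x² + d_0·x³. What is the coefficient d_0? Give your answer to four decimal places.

Put m_i = S'' at the i-th knot. Here h = (1, 1) and Δ = (-2, 1), so the interior equations h_(i-1)·m_(i-1) + 2(h_(i-1)+h_i)·m_i + h_i·m_(i+1) = 6(Δ_i − Δ_(i-1)) read
  1·m_0 + 4·m_1 + 1·m_2 = 6(Δ_1 - Δ_0) = 18
Clamped end conditions give two more equations: 2h_0·m_0 + h_0·m_1 = 6(Δ_0 - S'(0)) = -9 and h_1·m_1 + 2h_1·m_2 = 6(S'(2) - Δ_1) = -18.
Forward elimination and back-substitution give m_0 = -39/4, m_1 = 21/2, m_2 = -57/4.
On [0, 1], with S_0(x) = a_0 + b_0·x + c_0·x² + d_0·x³: c_0 = m_0/2 = -39/8, d_0 = (m_1 - m_0)/(6h_0) = 27/8, b_0 = Δ_0 - h_0(2m_0 + m_1)/6 = -1/2.

3.3750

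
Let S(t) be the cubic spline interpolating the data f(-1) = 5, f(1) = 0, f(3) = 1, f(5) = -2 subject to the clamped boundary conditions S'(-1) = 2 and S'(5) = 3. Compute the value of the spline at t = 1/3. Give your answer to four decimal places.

Write M_i for S''(x_i). With h_i = 2, 2, 2 and divided differences Δ_i = -5/2, 1/2, -3/2, the continuity of S' gives the tridiagonal system
  2·M_0 + 8·M_1 + 2·M_2 = 6(Δ_1 - Δ_0) = 18
  2·M_1 + 8·M_2 + 2·M_3 = 6(Δ_2 - Δ_1) = -12
Clamped end conditions give two more equations: 2h_0·M_0 + h_0·M_1 = 6(Δ_0 - S'(-1)) = -27 and h_2·M_2 + 2h_2·M_3 = 6(S'(5) - Δ_2) = 27.
Hence M_0 = -293/30, M_1 = 181/30, M_2 = -161/30, M_3 = 283/30.
On [-1, 1], S(t) = 5 + 2·(t + 1) - 293/60·(t + 1)² + 79/60·(t + 1)³.
With (t + 1) = 4/3: S(1/3) = 853/405.

2.1062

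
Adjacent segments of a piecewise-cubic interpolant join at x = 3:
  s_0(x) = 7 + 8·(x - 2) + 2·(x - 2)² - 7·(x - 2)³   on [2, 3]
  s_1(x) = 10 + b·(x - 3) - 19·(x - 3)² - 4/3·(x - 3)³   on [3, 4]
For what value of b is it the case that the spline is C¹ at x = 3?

s_0'(x) = 8 + 4·(x - 2) - 21·(x - 2)², so s_0'(3) = -9. On the right, s_1'(3) = b, so b = -9.

-9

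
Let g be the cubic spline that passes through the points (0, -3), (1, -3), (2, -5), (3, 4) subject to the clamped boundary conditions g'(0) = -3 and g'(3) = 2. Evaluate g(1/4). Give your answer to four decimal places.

Put M_i = g'' at the i-th knot. Here h = (1, 1, 1) and Δ = (0, -2, 9), so the interior equations h_(i-1)·M_(i-1) + 2(h_(i-1)+h_i)·M_i + h_i·M_(i+1) = 6(Δ_i − Δ_(i-1)) read
  1·M_0 + 4·M_1 + 1·M_2 = 6(Δ_1 - Δ_0) = -12
  1·M_1 + 4·M_2 + 1·M_3 = 6(Δ_2 - Δ_1) = 66
Clamped end conditions give two more equations: 2h_0·M_0 + h_0·M_1 = 6(Δ_0 - g'(0)) = 18 and h_2·M_2 + 2h_2·M_3 = 6(g'(3) - Δ_2) = -42.
Solving the tridiagonal system: M_0 = 242/15, M_1 = -214/15, M_2 = 434/15, M_3 = -532/15.
On [0, 1], g(x) = -3 - 3·x + 121/15·x² - 76/15·x³.
With x = 1/4: g(1/4) = -133/40.

-3.3250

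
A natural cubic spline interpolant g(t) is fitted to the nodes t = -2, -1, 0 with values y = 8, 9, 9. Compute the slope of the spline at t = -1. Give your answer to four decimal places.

0.5000

Write σ_i for g''(x_i). With h_i = 1, 1 and divided differences Δ_i = 1, 0, the continuity of g' gives the tridiagonal system
  1·σ_0 + 4·σ_1 + 1·σ_2 = 6(Δ_1 - Δ_0) = -6
Natural end conditions: σ_0 = σ_2 = 0.
Solving: σ_0 = 0, σ_1 = -3/2, σ_2 = 0.
On [-1, 0], g'(t) = b_1 + 2c_1·(t + 1) + 3d_1·(t + 1)² with b_1 = Δ_1 - h_1(2σ_1 + σ_2)/6 = 1/2, c_1 = σ_1/2 = -3/4, d_1 = (σ_2 - σ_1)/(6h_1) = 1/4. So g'(-1) = 1/2.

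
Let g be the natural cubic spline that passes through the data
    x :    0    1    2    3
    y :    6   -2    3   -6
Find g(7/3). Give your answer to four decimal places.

With M_i denoting the second derivative at x_i, h_i = 1, 1, 1, and Δ_i = (y_(i+1) − y_i)/h_i = -8, 5, -9:
  1·M_0 + 4·M_1 + 1·M_2 = 6(Δ_1 - Δ_0) = 78
  1·M_1 + 4·M_2 + 1·M_3 = 6(Δ_2 - Δ_1) = -84
Natural end conditions: M_0 = M_3 = 0.
Solving: M_0 = 0, M_1 = 132/5, M_2 = -138/5, M_3 = 0.
On [2, 3], g(x) = 3 + 1/5·(x - 2) - 69/5·(x - 2)² + 23/5·(x - 2)³.
With (x - 2) = 1/3: g(7/3) = 46/27.

1.7037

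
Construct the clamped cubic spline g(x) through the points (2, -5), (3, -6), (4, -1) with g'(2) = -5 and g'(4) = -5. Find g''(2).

Let M_i = g''(x_i). Step sizes h_i = 1, 1; slopes of the chords Δ_i = (y_(i+1) - y_i)/h_i = -1, 5.
  1·M_0 + 4·M_1 + 1·M_2 = 6(Δ_1 - Δ_0) = 36
Clamped end conditions give two more equations: 2h_0·M_0 + h_0·M_1 = 6(Δ_0 - g'(2)) = 24 and h_1·M_1 + 2h_1·M_2 = 6(g'(4) - Δ_1) = -60.
Solving: M_0 = 3, M_1 = 18, M_2 = -39.

3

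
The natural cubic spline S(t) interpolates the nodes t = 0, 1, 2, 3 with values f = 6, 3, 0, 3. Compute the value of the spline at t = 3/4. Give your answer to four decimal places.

3.8813

Let m_i = S''(x_i). Step sizes h_i = 1, 1, 1; slopes of the chords Δ_i = (y_(i+1) - y_i)/h_i = -3, -3, 3.
  1·m_0 + 4·m_1 + 1·m_2 = 6(Δ_1 - Δ_0) = 0
  1·m_1 + 4·m_2 + 1·m_3 = 6(Δ_2 - Δ_1) = 36
Natural end conditions: m_0 = m_3 = 0.
Solving the tridiagonal system: m_0 = 0, m_1 = -12/5, m_2 = 48/5, m_3 = 0.
On [0, 1], S(t) = 6 - 13/5·t + 0·t² - 2/5·t³.
With t = 3/4: S(3/4) = 621/160.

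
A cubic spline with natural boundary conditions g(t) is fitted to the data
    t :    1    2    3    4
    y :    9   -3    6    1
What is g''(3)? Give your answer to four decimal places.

-30.8000

With M_i denoting the second derivative at x_i, h_i = 1, 1, 1, and Δ_i = (y_(i+1) − y_i)/h_i = -12, 9, -5:
  1·M_0 + 4·M_1 + 1·M_2 = 6(Δ_1 - Δ_0) = 126
  1·M_1 + 4·M_2 + 1·M_3 = 6(Δ_2 - Δ_1) = -84
Natural end conditions: M_0 = M_3 = 0.
Solving the tridiagonal system: M_0 = 0, M_1 = 196/5, M_2 = -154/5, M_3 = 0.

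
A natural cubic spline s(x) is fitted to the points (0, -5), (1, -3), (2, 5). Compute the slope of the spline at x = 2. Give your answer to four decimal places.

Put m_i = s'' at the i-th knot. Here h = (1, 1) and Δ = (2, 8), so the interior equations h_(i-1)·m_(i-1) + 2(h_(i-1)+h_i)·m_i + h_i·m_(i+1) = 6(Δ_i − Δ_(i-1)) read
  1·m_0 + 4·m_1 + 1·m_2 = 6(Δ_1 - Δ_0) = 36
Natural end conditions: m_0 = m_2 = 0.
Hence m_0 = 0, m_1 = 9, m_2 = 0.
On [1, 2], s'(x) = b_1 + 2c_1·(x - 1) + 3d_1·(x - 1)² with b_1 = Δ_1 - h_1(2m_1 + m_2)/6 = 5, c_1 = m_1/2 = 9/2, d_1 = (m_2 - m_1)/(6h_1) = -3/2. So s'(2) = 19/2.

9.5000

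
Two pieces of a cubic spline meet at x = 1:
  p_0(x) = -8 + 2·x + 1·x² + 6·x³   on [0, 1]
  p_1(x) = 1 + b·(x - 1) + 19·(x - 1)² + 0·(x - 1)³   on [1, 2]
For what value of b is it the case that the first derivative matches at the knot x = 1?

22

p_0'(x) = 2 + 2·x + 18·x², so p_0'(1) = 22. On the right, p_1'(1) = b, so b = 22.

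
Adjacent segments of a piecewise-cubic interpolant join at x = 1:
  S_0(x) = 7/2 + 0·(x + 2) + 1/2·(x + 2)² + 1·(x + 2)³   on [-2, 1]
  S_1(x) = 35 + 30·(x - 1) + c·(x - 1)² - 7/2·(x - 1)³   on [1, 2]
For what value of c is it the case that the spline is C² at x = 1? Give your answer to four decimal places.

9.5000

S_0''(x) = 1 + 6·(x + 2), so S_0''(1) = 19. On the right, S_1''(1) = 2c, so c = 19/2.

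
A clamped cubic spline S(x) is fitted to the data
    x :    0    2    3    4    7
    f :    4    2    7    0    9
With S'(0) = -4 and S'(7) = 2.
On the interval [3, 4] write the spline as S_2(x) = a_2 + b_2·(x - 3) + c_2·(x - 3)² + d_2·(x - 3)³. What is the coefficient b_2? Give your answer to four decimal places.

-1.2658

Write σ_i for S''(x_i). With h_i = 2, 1, 1, 3 and divided differences Δ_i = -1, 5, -7, 3, the continuity of S' gives the tridiagonal system
  2·σ_0 + 6·σ_1 + 1·σ_2 = 6(Δ_1 - Δ_0) = 36
  1·σ_1 + 4·σ_2 + 1·σ_3 = 6(Δ_2 - Δ_1) = -72
  1·σ_2 + 8·σ_3 + 3·σ_4 = 6(Δ_3 - Δ_2) = 60
Clamped end conditions give two more equations: 2h_0·σ_0 + h_0·σ_1 = 6(Δ_0 - S'(0)) = 18 and h_3·σ_3 + 2h_3·σ_4 = 6(S'(7) - Δ_3) = -6.
Solving the tridiagonal system: σ_0 = -93/158, σ_1 = 804/79, σ_2 = -1887/79, σ_3 = 1056/79, σ_4 = -607/79.
On [3, 4], with S_2(x) = a_2 + b_2·(x - 3) + c_2·(x - 3)² + d_2·(x - 3)³: c_2 = σ_2/2 = -1887/158, d_2 = (σ_3 - σ_2)/(6h_2) = 981/158, b_2 = Δ_2 - h_2(2σ_2 + σ_3)/6 = -100/79.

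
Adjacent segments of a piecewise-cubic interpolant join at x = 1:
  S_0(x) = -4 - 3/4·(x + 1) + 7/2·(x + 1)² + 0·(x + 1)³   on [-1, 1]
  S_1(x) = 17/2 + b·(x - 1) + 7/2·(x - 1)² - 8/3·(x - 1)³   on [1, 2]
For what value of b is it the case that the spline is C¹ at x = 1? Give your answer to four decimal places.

S_0'(x) = -3/4 + 7·(x + 1) + 0·(x + 1)², so S_0'(1) = 53/4. On the right, S_1'(1) = b, so b = 53/4.

13.2500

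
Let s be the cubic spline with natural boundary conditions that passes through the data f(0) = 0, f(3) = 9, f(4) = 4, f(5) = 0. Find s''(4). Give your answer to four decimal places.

Let σ_i = s''(x_i). Step sizes h_i = 3, 1, 1; slopes of the chords Δ_i = (y_(i+1) - y_i)/h_i = 3, -5, -4.
  3·σ_0 + 8·σ_1 + 1·σ_2 = 6(Δ_1 - Δ_0) = -48
  1·σ_1 + 4·σ_2 + 1·σ_3 = 6(Δ_2 - Δ_1) = 6
Natural end conditions: σ_0 = σ_3 = 0.
Forward elimination and back-substitution give σ_0 = 0, σ_1 = -198/31, σ_2 = 96/31, σ_3 = 0.

3.0968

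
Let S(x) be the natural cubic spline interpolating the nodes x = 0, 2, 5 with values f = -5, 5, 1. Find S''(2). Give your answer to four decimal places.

Let m_i = S''(x_i). Step sizes h_i = 2, 3; slopes of the chords Δ_i = (y_(i+1) - y_i)/h_i = 5, -4/3.
  2·m_0 + 10·m_1 + 3·m_2 = 6(Δ_1 - Δ_0) = -38
Natural end conditions: m_0 = m_2 = 0.
Solving the tridiagonal system: m_0 = 0, m_1 = -19/5, m_2 = 0.

-3.8000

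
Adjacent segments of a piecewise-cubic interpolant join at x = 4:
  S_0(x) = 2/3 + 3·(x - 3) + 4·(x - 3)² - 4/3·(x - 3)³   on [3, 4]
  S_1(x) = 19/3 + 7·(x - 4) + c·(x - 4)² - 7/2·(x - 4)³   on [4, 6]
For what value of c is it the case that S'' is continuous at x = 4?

S_0''(x) = 8 - 8·(x - 3), so S_0''(4) = 0. On the right, S_1''(4) = 2c, so c = 0.

0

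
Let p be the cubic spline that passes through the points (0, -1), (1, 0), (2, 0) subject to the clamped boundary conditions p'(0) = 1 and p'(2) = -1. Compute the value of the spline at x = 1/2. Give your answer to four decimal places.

-0.4688

Let M_i = p''(x_i). Step sizes h_i = 1, 1; slopes of the chords Δ_i = (y_(i+1) - y_i)/h_i = 1, 0.
  1·M_0 + 4·M_1 + 1·M_2 = 6(Δ_1 - Δ_0) = -6
Clamped end conditions give two more equations: 2h_0·M_0 + h_0·M_1 = 6(Δ_0 - p'(0)) = 0 and h_1·M_1 + 2h_1·M_2 = 6(p'(2) - Δ_1) = -6.
Solving: M_0 = 1/2, M_1 = -1, M_2 = -5/2.
On [0, 1], p(x) = -1 + 1·x + 1/4·x² - 1/4·x³.
With x = 1/2: p(1/2) = -15/32.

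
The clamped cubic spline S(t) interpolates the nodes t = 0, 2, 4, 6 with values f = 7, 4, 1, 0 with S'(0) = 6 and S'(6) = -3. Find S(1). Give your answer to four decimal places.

7.9500

With m_i denoting the second derivative at x_i, h_i = 2, 2, 2, and Δ_i = (y_(i+1) − y_i)/h_i = -3/2, -3/2, -1/2:
  2·m_0 + 8·m_1 + 2·m_2 = 6(Δ_1 - Δ_0) = 0
  2·m_1 + 8·m_2 + 2·m_3 = 6(Δ_2 - Δ_1) = 6
Clamped end conditions give two more equations: 2h_0·m_0 + h_0·m_1 = 6(Δ_0 - S'(0)) = -45 and h_2·m_2 + 2h_2·m_3 = 6(S'(6) - Δ_2) = -15.
Hence m_0 = -127/10, m_1 = 29/10, m_2 = 11/10, m_3 = -43/10.
On [0, 2], S(t) = 7 + 6·t - 127/20·t² + 13/10·t³.
With t = 1: S(1) = 159/20.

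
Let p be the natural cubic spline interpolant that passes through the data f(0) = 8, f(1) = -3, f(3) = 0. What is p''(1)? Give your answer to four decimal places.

Write m_i for p''(x_i). With h_i = 1, 2 and divided differences Δ_i = -11, 3/2, the continuity of p' gives the tridiagonal system
  1·m_0 + 6·m_1 + 2·m_2 = 6(Δ_1 - Δ_0) = 75
Natural end conditions: m_0 = m_2 = 0.
Solving the tridiagonal system: m_0 = 0, m_1 = 25/2, m_2 = 0.

12.5000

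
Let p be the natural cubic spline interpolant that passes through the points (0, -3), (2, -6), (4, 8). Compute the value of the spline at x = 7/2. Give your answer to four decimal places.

With σ_i denoting the second derivative at x_i, h_i = 2, 2, and Δ_i = (y_(i+1) − y_i)/h_i = -3/2, 7:
  2·σ_0 + 8·σ_1 + 2·σ_2 = 6(Δ_1 - Δ_0) = 51
Natural end conditions: σ_0 = σ_2 = 0.
Forward elimination and back-substitution give σ_0 = 0, σ_1 = 51/8, σ_2 = 0.
On [2, 4], p(x) = -6 + 11/4·(x - 2) + 51/16·(x - 2)² - 17/32·(x - 2)³.
With (x - 2) = 3/2: p(7/2) = 897/256.

3.5039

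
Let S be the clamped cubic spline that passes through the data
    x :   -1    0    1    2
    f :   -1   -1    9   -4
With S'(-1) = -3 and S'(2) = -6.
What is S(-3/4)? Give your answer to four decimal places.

-1.8438

Let M_i = S''(x_i). Step sizes h_i = 1, 1, 1; slopes of the chords Δ_i = (y_(i+1) - y_i)/h_i = 0, 10, -13.
  1·M_0 + 4·M_1 + 1·M_2 = 6(Δ_1 - Δ_0) = 60
  1·M_1 + 4·M_2 + 1·M_3 = 6(Δ_2 - Δ_1) = -138
Clamped end conditions give two more equations: 2h_0·M_0 + h_0·M_1 = 6(Δ_0 - S'(-1)) = 18 and h_2·M_2 + 2h_2·M_3 = 6(S'(2) - Δ_2) = 42.
Solving the tridiagonal system: M_0 = -6, M_1 = 30, M_2 = -54, M_3 = 48.
On [-1, 0], S(x) = -1 - 3·(x + 1) - 3·(x + 1)² + 6·(x + 1)³.
With (x + 1) = 1/4: S(-3/4) = -59/32.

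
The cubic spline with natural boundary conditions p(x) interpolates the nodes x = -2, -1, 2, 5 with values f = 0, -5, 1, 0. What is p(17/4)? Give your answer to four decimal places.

With M_i denoting the second derivative at x_i, h_i = 1, 3, 3, and Δ_i = (y_(i+1) − y_i)/h_i = -5, 2, -1/3:
  1·M_0 + 8·M_1 + 3·M_2 = 6(Δ_1 - Δ_0) = 42
  3·M_1 + 12·M_2 + 3·M_3 = 6(Δ_2 - Δ_1) = -14
Natural end conditions: M_0 = M_3 = 0.
Hence M_0 = 0, M_1 = 182/29, M_2 = -238/87, M_3 = 0.
On [2, 5], p(x) = 1 + 209/87·(x - 2) - 119/87·(x - 2)² + 119/783·(x - 2)³.
With (x - 2) = 9/4: p(17/4) = 2249/1856.

1.2117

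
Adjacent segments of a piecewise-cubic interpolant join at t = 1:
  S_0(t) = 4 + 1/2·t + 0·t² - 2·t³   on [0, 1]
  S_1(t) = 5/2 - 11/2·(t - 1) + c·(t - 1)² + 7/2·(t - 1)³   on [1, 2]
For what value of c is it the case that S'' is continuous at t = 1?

S_0''(t) = 0 - 12·t, so S_0''(1) = -12. On the right, S_1''(1) = 2c, so c = -6.

-6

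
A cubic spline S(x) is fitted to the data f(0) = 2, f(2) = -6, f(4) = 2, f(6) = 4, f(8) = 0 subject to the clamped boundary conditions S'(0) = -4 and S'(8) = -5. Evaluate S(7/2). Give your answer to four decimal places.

-0.3315

With M_i denoting the second derivative at x_i, h_i = 2, 2, 2, 2, and Δ_i = (y_(i+1) − y_i)/h_i = -4, 4, 1, -2:
  2·M_0 + 8·M_1 + 2·M_2 = 6(Δ_1 - Δ_0) = 48
  2·M_1 + 8·M_2 + 2·M_3 = 6(Δ_2 - Δ_1) = -18
  2·M_2 + 8·M_3 + 2·M_4 = 6(Δ_3 - Δ_2) = -18
Clamped end conditions give two more equations: 2h_0·M_0 + h_0·M_1 = 6(Δ_0 - S'(0)) = 0 and h_3·M_3 + 2h_3·M_4 = 6(S'(8) - Δ_3) = -18.
Forward elimination and back-substitution give M_0 = -113/28, M_1 = 113/14, M_2 = -17/4, M_3 = -1/14, M_4 = -125/28.
On [2, 4], S(x) = -6 + 1/28·(x - 2) + 113/28·(x - 2)² - 115/112·(x - 2)³.
With (x - 2) = 3/2: S(7/2) = -297/896.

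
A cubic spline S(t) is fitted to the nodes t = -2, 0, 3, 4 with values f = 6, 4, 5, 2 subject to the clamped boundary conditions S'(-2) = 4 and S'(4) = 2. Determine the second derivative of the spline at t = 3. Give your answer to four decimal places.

With M_i denoting the second derivative at x_i, h_i = 2, 3, 1, and Δ_i = (y_(i+1) − y_i)/h_i = -1, 1/3, -3:
  2·M_0 + 10·M_1 + 3·M_2 = 6(Δ_1 - Δ_0) = 8
  3·M_1 + 8·M_2 + 1·M_3 = 6(Δ_2 - Δ_1) = -20
Clamped end conditions give two more equations: 2h_0·M_0 + h_0·M_1 = 6(Δ_0 - S'(-2)) = -30 and h_2·M_2 + 2h_2·M_3 = 6(S'(4) - Δ_2) = 30.
Forward elimination and back-substitution give M_0 = -385/39, M_1 = 185/39, M_2 = -256/39, M_3 = 713/39.

-6.5641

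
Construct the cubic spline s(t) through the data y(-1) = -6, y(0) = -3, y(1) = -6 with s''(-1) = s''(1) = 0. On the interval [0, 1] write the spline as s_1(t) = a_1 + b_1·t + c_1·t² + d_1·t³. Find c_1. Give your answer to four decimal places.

-4.5000

Let M_i = s''(x_i). Step sizes h_i = 1, 1; slopes of the chords Δ_i = (y_(i+1) - y_i)/h_i = 3, -3.
  1·M_0 + 4·M_1 + 1·M_2 = 6(Δ_1 - Δ_0) = -36
Natural end conditions: M_0 = M_2 = 0.
Forward elimination and back-substitution give M_0 = 0, M_1 = -9, M_2 = 0.
On [0, 1], with s_1(t) = a_1 + b_1·t + c_1·t² + d_1·t³: c_1 = M_1/2 = -9/2, d_1 = (M_2 - M_1)/(6h_1) = 3/2, b_1 = Δ_1 - h_1(2M_1 + M_2)/6 = 0.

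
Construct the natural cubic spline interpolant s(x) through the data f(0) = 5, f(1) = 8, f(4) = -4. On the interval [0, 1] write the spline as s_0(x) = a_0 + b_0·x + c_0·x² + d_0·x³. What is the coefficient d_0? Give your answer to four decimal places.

-0.8750

Write m_i for s''(x_i). With h_i = 1, 3 and divided differences Δ_i = 3, -4, the continuity of s' gives the tridiagonal system
  1·m_0 + 8·m_1 + 3·m_2 = 6(Δ_1 - Δ_0) = -42
Natural end conditions: m_0 = m_2 = 0.
Hence m_0 = 0, m_1 = -21/4, m_2 = 0.
On [0, 1], with s_0(x) = a_0 + b_0·x + c_0·x² + d_0·x³: c_0 = m_0/2 = 0, d_0 = (m_1 - m_0)/(6h_0) = -7/8, b_0 = Δ_0 - h_0(2m_0 + m_1)/6 = 31/8.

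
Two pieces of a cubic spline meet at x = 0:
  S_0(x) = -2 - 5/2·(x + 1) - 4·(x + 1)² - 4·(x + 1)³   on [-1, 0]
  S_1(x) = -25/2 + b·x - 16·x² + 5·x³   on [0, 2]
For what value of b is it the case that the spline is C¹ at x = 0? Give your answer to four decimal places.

S_0'(x) = -5/2 - 8·(x + 1) - 12·(x + 1)², so S_0'(0) = -45/2. On the right, S_1'(0) = b, so b = -45/2.

-22.5000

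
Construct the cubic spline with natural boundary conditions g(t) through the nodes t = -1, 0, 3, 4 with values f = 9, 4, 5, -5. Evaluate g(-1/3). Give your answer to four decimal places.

Write m_i for g''(x_i). With h_i = 1, 3, 1 and divided differences Δ_i = -5, 1/3, -10, the continuity of g' gives the tridiagonal system
  1·m_0 + 8·m_1 + 3·m_2 = 6(Δ_1 - Δ_0) = 32
  3·m_1 + 8·m_2 + 1·m_3 = 6(Δ_2 - Δ_1) = -62
Natural end conditions: m_0 = m_3 = 0.
Solving: m_0 = 0, m_1 = 442/55, m_2 = -592/55, m_3 = 0.
On [-1, 0], g(t) = 9 - 1046/165·(t + 1) + 0·(t + 1)² + 221/165·(t + 1)³.
With (t + 1) = 2/3: g(-1/3) = 4607/891.

5.1706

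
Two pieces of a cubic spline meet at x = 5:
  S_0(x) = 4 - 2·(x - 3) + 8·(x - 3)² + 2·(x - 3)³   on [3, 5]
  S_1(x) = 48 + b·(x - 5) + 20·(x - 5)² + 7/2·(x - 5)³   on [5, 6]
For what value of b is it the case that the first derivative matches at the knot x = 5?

54

S_0'(x) = -2 + 16·(x - 3) + 6·(x - 3)², so S_0'(5) = 54. On the right, S_1'(5) = b, so b = 54.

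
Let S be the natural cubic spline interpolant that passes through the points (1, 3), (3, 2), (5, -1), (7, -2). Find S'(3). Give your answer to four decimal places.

-1.1667

Write m_i for S''(x_i). With h_i = 2, 2, 2 and divided differences Δ_i = -1/2, -3/2, -1/2, the continuity of S' gives the tridiagonal system
  2·m_0 + 8·m_1 + 2·m_2 = 6(Δ_1 - Δ_0) = -6
  2·m_1 + 8·m_2 + 2·m_3 = 6(Δ_2 - Δ_1) = 6
Natural end conditions: m_0 = m_3 = 0.
Forward elimination and back-substitution give m_0 = 0, m_1 = -1, m_2 = 1, m_3 = 0.
On [3, 5], S'(t) = b_1 + 2c_1·(t - 3) + 3d_1·(t - 3)² with b_1 = Δ_1 - h_1(2m_1 + m_2)/6 = -7/6, c_1 = m_1/2 = -1/2, d_1 = (m_2 - m_1)/(6h_1) = 1/6. So S'(3) = -7/6.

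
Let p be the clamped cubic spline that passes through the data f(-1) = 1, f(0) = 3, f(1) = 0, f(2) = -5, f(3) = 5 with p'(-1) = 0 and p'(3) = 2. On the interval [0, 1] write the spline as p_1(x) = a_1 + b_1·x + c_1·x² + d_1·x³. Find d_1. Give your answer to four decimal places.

Let M_i = p''(x_i). Step sizes h_i = 1, 1, 1, 1; slopes of the chords Δ_i = (y_(i+1) - y_i)/h_i = 2, -3, -5, 10.
  1·M_0 + 4·M_1 + 1·M_2 = 6(Δ_1 - Δ_0) = -30
  1·M_1 + 4·M_2 + 1·M_3 = 6(Δ_2 - Δ_1) = -12
  1·M_2 + 4·M_3 + 1·M_4 = 6(Δ_3 - Δ_2) = 90
Clamped end conditions give two more equations: 2h_0·M_0 + h_0·M_1 = 6(Δ_0 - p'(-1)) = 12 and h_3·M_3 + 2h_3·M_4 = 6(p'(3) - Δ_3) = -48.
Solving the tridiagonal system: M_0 = 68/7, M_1 = -52/7, M_2 = -10, M_3 = 248/7, M_4 = -292/7.
On [0, 1], with p_1(x) = a_1 + b_1·x + c_1·x² + d_1·x³: c_1 = M_1/2 = -26/7, d_1 = (M_2 - M_1)/(6h_1) = -3/7, b_1 = Δ_1 - h_1(2M_1 + M_2)/6 = 8/7.

-0.4286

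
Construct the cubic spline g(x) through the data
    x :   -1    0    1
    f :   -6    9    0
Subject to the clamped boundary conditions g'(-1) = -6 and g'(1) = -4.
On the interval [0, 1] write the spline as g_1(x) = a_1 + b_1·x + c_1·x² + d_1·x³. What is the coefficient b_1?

With M_i denoting the second derivative at x_i, h_i = 1, 1, and Δ_i = (y_(i+1) − y_i)/h_i = 15, -9:
  1·M_0 + 4·M_1 + 1·M_2 = 6(Δ_1 - Δ_0) = -144
Clamped end conditions give two more equations: 2h_0·M_0 + h_0·M_1 = 6(Δ_0 - g'(-1)) = 126 and h_1·M_1 + 2h_1·M_2 = 6(g'(1) - Δ_1) = 30.
Solving: M_0 = 100, M_1 = -74, M_2 = 52.
On [0, 1], with g_1(x) = a_1 + b_1·x + c_1·x² + d_1·x³: c_1 = M_1/2 = -37, d_1 = (M_2 - M_1)/(6h_1) = 21, b_1 = Δ_1 - h_1(2M_1 + M_2)/6 = 7.

7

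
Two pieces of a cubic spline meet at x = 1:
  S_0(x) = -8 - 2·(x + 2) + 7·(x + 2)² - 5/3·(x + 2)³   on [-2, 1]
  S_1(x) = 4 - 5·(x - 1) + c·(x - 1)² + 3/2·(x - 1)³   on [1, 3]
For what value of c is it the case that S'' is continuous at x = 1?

S_0''(x) = 14 - 10·(x + 2), so S_0''(1) = -16. On the right, S_1''(1) = 2c, so c = -8.

-8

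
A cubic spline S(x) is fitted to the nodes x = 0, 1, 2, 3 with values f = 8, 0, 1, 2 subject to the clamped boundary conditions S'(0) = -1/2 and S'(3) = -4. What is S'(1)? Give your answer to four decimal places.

Put M_i = S'' at the i-th knot. Here h = (1, 1, 1) and Δ = (-8, 1, 1), so the interior equations h_(i-1)·M_(i-1) + 2(h_(i-1)+h_i)·M_i + h_i·M_(i+1) = 6(Δ_i − Δ_(i-1)) read
  1·M_0 + 4·M_1 + 1·M_2 = 6(Δ_1 - Δ_0) = 54
  1·M_1 + 4·M_2 + 1·M_3 = 6(Δ_2 - Δ_1) = 0
Clamped end conditions give two more equations: 2h_0·M_0 + h_0·M_1 = 6(Δ_0 - S'(0)) = -45 and h_2·M_2 + 2h_2·M_3 = 6(S'(3) - Δ_2) = -30.
Solving: M_0 = -506/15, M_1 = 337/15, M_2 = -32/15, M_3 = -209/15.
On [1, 2], S'(x) = b_1 + 2c_1·(x - 1) + 3d_1·(x - 1)² with b_1 = Δ_1 - h_1(2M_1 + M_2)/6 = -92/15, c_1 = M_1/2 = 337/30, d_1 = (M_2 - M_1)/(6h_1) = -41/10. So S'(1) = -92/15.

-6.1333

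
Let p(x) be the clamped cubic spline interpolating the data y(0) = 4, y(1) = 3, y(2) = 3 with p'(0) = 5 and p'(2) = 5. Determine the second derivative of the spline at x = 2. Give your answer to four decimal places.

Write M_i for p''(x_i). With h_i = 1, 1 and divided differences Δ_i = -1, 0, the continuity of p' gives the tridiagonal system
  1·M_0 + 4·M_1 + 1·M_2 = 6(Δ_1 - Δ_0) = 6
Clamped end conditions give two more equations: 2h_0·M_0 + h_0·M_1 = 6(Δ_0 - p'(0)) = -36 and h_1·M_1 + 2h_1·M_2 = 6(p'(2) - Δ_1) = 30.
Hence M_0 = -39/2, M_1 = 3, M_2 = 27/2.

13.5000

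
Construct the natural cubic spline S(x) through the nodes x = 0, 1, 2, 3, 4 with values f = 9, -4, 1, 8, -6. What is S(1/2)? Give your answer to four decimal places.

0.8862

Let M_i = S''(x_i). Step sizes h_i = 1, 1, 1, 1; slopes of the chords Δ_i = (y_(i+1) - y_i)/h_i = -13, 5, 7, -14.
  1·M_0 + 4·M_1 + 1·M_2 = 6(Δ_1 - Δ_0) = 108
  1·M_1 + 4·M_2 + 1·M_3 = 6(Δ_2 - Δ_1) = 12
  1·M_2 + 4·M_3 + 1·M_4 = 6(Δ_3 - Δ_2) = -126
Natural end conditions: M_0 = M_4 = 0.
Forward elimination and back-substitution give M_0 = 0, M_1 = 723/28, M_2 = 33/7, M_3 = -915/28, M_4 = 0.
On [0, 1], S(x) = 9 - 969/56·x + 0·x² + 241/56·x³.
With x = 1/2: S(1/2) = 397/448.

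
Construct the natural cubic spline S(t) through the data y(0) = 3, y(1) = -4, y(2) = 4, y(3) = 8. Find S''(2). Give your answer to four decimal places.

Let m_i = S''(x_i). Step sizes h_i = 1, 1, 1; slopes of the chords Δ_i = (y_(i+1) - y_i)/h_i = -7, 8, 4.
  1·m_0 + 4·m_1 + 1·m_2 = 6(Δ_1 - Δ_0) = 90
  1·m_1 + 4·m_2 + 1·m_3 = 6(Δ_2 - Δ_1) = -24
Natural end conditions: m_0 = m_3 = 0.
Forward elimination and back-substitution give m_0 = 0, m_1 = 128/5, m_2 = -62/5, m_3 = 0.

-12.4000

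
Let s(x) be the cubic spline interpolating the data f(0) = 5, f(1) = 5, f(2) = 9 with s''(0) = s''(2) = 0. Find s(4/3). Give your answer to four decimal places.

With m_i denoting the second derivative at x_i, h_i = 1, 1, and Δ_i = (y_(i+1) − y_i)/h_i = 0, 4:
  1·m_0 + 4·m_1 + 1·m_2 = 6(Δ_1 - Δ_0) = 24
Natural end conditions: m_0 = m_2 = 0.
Forward elimination and back-substitution give m_0 = 0, m_1 = 6, m_2 = 0.
On [1, 2], s(x) = 5 + 2·(x - 1) + 3·(x - 1)² - 1·(x - 1)³.
With (x - 1) = 1/3: s(4/3) = 161/27.

5.9630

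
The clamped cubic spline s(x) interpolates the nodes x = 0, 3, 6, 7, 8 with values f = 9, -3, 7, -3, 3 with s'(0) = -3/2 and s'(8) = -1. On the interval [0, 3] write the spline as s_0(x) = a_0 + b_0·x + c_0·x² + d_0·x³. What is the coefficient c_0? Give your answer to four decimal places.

-3.8110

Write M_i for s''(x_i). With h_i = 3, 3, 1, 1 and divided differences Δ_i = -4, 10/3, -10, 6, the continuity of s' gives the tridiagonal system
  3·M_0 + 12·M_1 + 3·M_2 = 6(Δ_1 - Δ_0) = 44
  3·M_1 + 8·M_2 + 1·M_3 = 6(Δ_2 - Δ_1) = -80
  1·M_2 + 4·M_3 + 1·M_4 = 6(Δ_3 - Δ_2) = 96
Clamped end conditions give two more equations: 2h_0·M_0 + h_0·M_1 = 6(Δ_0 - s'(0)) = -15 and h_3·M_3 + 2h_3·M_4 = 6(s'(8) - Δ_3) = -42.
Forward elimination and back-substitution give M_0 = -2561/336, M_1 = 1721/168, M_2 = -299/16, M_3 = 2171/56, M_4 = -4523/112.
On [0, 3], with s_0(x) = a_0 + b_0·x + c_0·x² + d_0·x³: c_0 = M_0/2 = -2561/672, d_0 = (M_1 - M_0)/(6h_0) = 667/672, b_0 = Δ_0 - h_0(2M_0 + M_1)/6 = -3/2.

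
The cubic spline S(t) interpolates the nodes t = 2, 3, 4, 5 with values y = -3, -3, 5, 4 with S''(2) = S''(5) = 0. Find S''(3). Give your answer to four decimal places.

16.4000

Let M_i = S''(x_i). Step sizes h_i = 1, 1, 1; slopes of the chords Δ_i = (y_(i+1) - y_i)/h_i = 0, 8, -1.
  1·M_0 + 4·M_1 + 1·M_2 = 6(Δ_1 - Δ_0) = 48
  1·M_1 + 4·M_2 + 1·M_3 = 6(Δ_2 - Δ_1) = -54
Natural end conditions: M_0 = M_3 = 0.
Solving: M_0 = 0, M_1 = 82/5, M_2 = -88/5, M_3 = 0.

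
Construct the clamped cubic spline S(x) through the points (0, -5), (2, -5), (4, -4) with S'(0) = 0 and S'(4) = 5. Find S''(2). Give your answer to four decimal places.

Write M_i for S''(x_i). With h_i = 2, 2 and divided differences Δ_i = 0, 1/2, the continuity of S' gives the tridiagonal system
  2·M_0 + 8·M_1 + 2·M_2 = 6(Δ_1 - Δ_0) = 3
Clamped end conditions give two more equations: 2h_0·M_0 + h_0·M_1 = 6(Δ_0 - S'(0)) = 0 and h_1·M_1 + 2h_1·M_2 = 6(S'(4) - Δ_1) = 27.
Hence M_0 = 7/8, M_1 = -7/4, M_2 = 61/8.

-1.7500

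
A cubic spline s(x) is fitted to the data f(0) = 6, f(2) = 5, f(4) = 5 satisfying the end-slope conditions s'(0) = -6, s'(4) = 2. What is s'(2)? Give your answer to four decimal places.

Write m_i for s''(x_i). With h_i = 2, 2 and divided differences Δ_i = -1/2, 0, the continuity of s' gives the tridiagonal system
  2·m_0 + 8·m_1 + 2·m_2 = 6(Δ_1 - Δ_0) = 3
Clamped end conditions give two more equations: 2h_0·m_0 + h_0·m_1 = 6(Δ_0 - s'(0)) = 33 and h_1·m_1 + 2h_1·m_2 = 6(s'(4) - Δ_1) = 12.
Forward elimination and back-substitution give m_0 = 79/8, m_1 = -13/4, m_2 = 37/8.
On [2, 4], s'(x) = b_1 + 2c_1·(x - 2) + 3d_1·(x - 2)² with b_1 = Δ_1 - h_1(2m_1 + m_2)/6 = 5/8, c_1 = m_1/2 = -13/8, d_1 = (m_2 - m_1)/(6h_1) = 21/32. So s'(2) = 5/8.

0.6250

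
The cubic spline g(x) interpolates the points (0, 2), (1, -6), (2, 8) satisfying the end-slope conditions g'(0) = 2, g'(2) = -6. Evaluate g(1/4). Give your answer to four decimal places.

Put M_i = g'' at the i-th knot. Here h = (1, 1) and Δ = (-8, 14), so the interior equations h_(i-1)·M_(i-1) + 2(h_(i-1)+h_i)·M_i + h_i·M_(i+1) = 6(Δ_i − Δ_(i-1)) read
  1·M_0 + 4·M_1 + 1·M_2 = 6(Δ_1 - Δ_0) = 132
Clamped end conditions give two more equations: 2h_0·M_0 + h_0·M_1 = 6(Δ_0 - g'(0)) = -60 and h_1·M_1 + 2h_1·M_2 = 6(g'(2) - Δ_1) = -120.
Forward elimination and back-substitution give M_0 = -67, M_1 = 74, M_2 = -97.
On [0, 1], g(x) = 2 + 2·x - 67/2·x² + 47/2·x³.
With x = 1/4: g(1/4) = 99/128.

0.7734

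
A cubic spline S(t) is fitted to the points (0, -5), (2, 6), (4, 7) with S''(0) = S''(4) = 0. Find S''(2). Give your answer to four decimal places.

-3.7500

Write σ_i for S''(x_i). With h_i = 2, 2 and divided differences Δ_i = 11/2, 1/2, the continuity of S' gives the tridiagonal system
  2·σ_0 + 8·σ_1 + 2·σ_2 = 6(Δ_1 - Δ_0) = -30
Natural end conditions: σ_0 = σ_2 = 0.
Solving: σ_0 = 0, σ_1 = -15/4, σ_2 = 0.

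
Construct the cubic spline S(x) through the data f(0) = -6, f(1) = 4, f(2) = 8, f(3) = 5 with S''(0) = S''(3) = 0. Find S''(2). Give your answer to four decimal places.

Put m_i = S'' at the i-th knot. Here h = (1, 1, 1) and Δ = (10, 4, -3), so the interior equations h_(i-1)·m_(i-1) + 2(h_(i-1)+h_i)·m_i + h_i·m_(i+1) = 6(Δ_i − Δ_(i-1)) read
  1·m_0 + 4·m_1 + 1·m_2 = 6(Δ_1 - Δ_0) = -36
  1·m_1 + 4·m_2 + 1·m_3 = 6(Δ_2 - Δ_1) = -42
Natural end conditions: m_0 = m_3 = 0.
Solving: m_0 = 0, m_1 = -34/5, m_2 = -44/5, m_3 = 0.

-8.8000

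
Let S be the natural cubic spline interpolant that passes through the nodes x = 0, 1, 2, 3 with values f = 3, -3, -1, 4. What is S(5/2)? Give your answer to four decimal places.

With σ_i denoting the second derivative at x_i, h_i = 1, 1, 1, and Δ_i = (y_(i+1) − y_i)/h_i = -6, 2, 5:
  1·σ_0 + 4·σ_1 + 1·σ_2 = 6(Δ_1 - Δ_0) = 48
  1·σ_1 + 4·σ_2 + 1·σ_3 = 6(Δ_2 - Δ_1) = 18
Natural end conditions: σ_0 = σ_3 = 0.
Hence σ_0 = 0, σ_1 = 58/5, σ_2 = 8/5, σ_3 = 0.
On [2, 3], S(x) = -1 + 67/15·(x - 2) + 4/5·(x - 2)² - 4/15·(x - 2)³.
With (x - 2) = 1/2: S(5/2) = 7/5.

1.4000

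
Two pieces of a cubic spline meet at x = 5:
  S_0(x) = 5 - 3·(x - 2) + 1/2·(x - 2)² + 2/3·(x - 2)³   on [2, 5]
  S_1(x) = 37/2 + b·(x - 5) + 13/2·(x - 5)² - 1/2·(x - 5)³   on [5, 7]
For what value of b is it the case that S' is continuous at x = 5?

S_0'(x) = -3 + 1·(x - 2) + 2·(x - 2)², so S_0'(5) = 18. On the right, S_1'(5) = b, so b = 18.

18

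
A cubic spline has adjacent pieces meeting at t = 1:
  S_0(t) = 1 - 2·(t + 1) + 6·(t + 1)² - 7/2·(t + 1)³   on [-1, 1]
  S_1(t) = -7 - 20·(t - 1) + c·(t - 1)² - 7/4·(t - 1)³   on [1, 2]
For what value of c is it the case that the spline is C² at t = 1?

-15

S_0''(t) = 12 - 21·(t + 1), so S_0''(1) = -30. On the right, S_1''(1) = 2c, so c = -15.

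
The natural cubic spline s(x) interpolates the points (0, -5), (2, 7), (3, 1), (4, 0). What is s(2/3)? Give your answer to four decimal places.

1.7311

Put M_i = s'' at the i-th knot. Here h = (2, 1, 1) and Δ = (6, -6, -1), so the interior equations h_(i-1)·M_(i-1) + 2(h_(i-1)+h_i)·M_i + h_i·M_(i+1) = 6(Δ_i − Δ_(i-1)) read
  2·M_0 + 6·M_1 + 1·M_2 = 6(Δ_1 - Δ_0) = -72
  1·M_1 + 4·M_2 + 1·M_3 = 6(Δ_2 - Δ_1) = 30
Natural end conditions: M_0 = M_3 = 0.
Forward elimination and back-substitution give M_0 = 0, M_1 = -318/23, M_2 = 252/23, M_3 = 0.
On [0, 2], s(x) = -5 + 244/23·x + 0·x² - 53/46·x³.
With x = 2/3: s(2/3) = 1075/621.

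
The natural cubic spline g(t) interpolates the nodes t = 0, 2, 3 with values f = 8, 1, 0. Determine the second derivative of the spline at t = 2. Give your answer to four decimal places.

2.5000

With M_i denoting the second derivative at x_i, h_i = 2, 1, and Δ_i = (y_(i+1) − y_i)/h_i = -7/2, -1:
  2·M_0 + 6·M_1 + 1·M_2 = 6(Δ_1 - Δ_0) = 15
Natural end conditions: M_0 = M_2 = 0.
Solving: M_0 = 0, M_1 = 5/2, M_2 = 0.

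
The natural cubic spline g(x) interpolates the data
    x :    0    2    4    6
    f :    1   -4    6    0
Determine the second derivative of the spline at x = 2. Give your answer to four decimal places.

7.6000

Put m_i = g'' at the i-th knot. Here h = (2, 2, 2) and Δ = (-5/2, 5, -3), so the interior equations h_(i-1)·m_(i-1) + 2(h_(i-1)+h_i)·m_i + h_i·m_(i+1) = 6(Δ_i − Δ_(i-1)) read
  2·m_0 + 8·m_1 + 2·m_2 = 6(Δ_1 - Δ_0) = 45
  2·m_1 + 8·m_2 + 2·m_3 = 6(Δ_2 - Δ_1) = -48
Natural end conditions: m_0 = m_3 = 0.
Solving: m_0 = 0, m_1 = 38/5, m_2 = -79/10, m_3 = 0.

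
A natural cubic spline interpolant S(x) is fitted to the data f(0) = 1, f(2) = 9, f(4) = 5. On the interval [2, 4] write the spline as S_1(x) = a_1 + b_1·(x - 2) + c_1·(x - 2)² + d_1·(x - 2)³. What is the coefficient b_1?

1

Put σ_i = S'' at the i-th knot. Here h = (2, 2) and Δ = (4, -2), so the interior equations h_(i-1)·σ_(i-1) + 2(h_(i-1)+h_i)·σ_i + h_i·σ_(i+1) = 6(Δ_i − Δ_(i-1)) read
  2·σ_0 + 8·σ_1 + 2·σ_2 = 6(Δ_1 - Δ_0) = -36
Natural end conditions: σ_0 = σ_2 = 0.
Forward elimination and back-substitution give σ_0 = 0, σ_1 = -9/2, σ_2 = 0.
On [2, 4], with S_1(x) = a_1 + b_1·(x - 2) + c_1·(x - 2)² + d_1·(x - 2)³: c_1 = σ_1/2 = -9/4, d_1 = (σ_2 - σ_1)/(6h_1) = 3/8, b_1 = Δ_1 - h_1(2σ_1 + σ_2)/6 = 1.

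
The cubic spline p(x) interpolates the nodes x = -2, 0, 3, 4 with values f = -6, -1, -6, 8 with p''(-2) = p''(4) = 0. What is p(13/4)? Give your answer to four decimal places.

-3.2818

Write m_i for p''(x_i). With h_i = 2, 3, 1 and divided differences Δ_i = 5/2, -5/3, 14, the continuity of p' gives the tridiagonal system
  2·m_0 + 10·m_1 + 3·m_2 = 6(Δ_1 - Δ_0) = -25
  3·m_1 + 8·m_2 + 1·m_3 = 6(Δ_2 - Δ_1) = 94
Natural end conditions: m_0 = m_3 = 0.
Solving: m_0 = 0, m_1 = -482/71, m_2 = 1015/71, m_3 = 0.
On [3, 4], p(x) = -6 + 1967/213·(x - 3) + 1015/142·(x - 3)² - 1015/426·(x - 3)³.
With (x - 3) = 1/4: p(13/4) = -29825/9088.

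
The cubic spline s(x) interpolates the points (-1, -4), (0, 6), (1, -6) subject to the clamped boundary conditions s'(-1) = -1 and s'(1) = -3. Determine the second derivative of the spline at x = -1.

65

Let m_i = s''(x_i). Step sizes h_i = 1, 1; slopes of the chords Δ_i = (y_(i+1) - y_i)/h_i = 10, -12.
  1·m_0 + 4·m_1 + 1·m_2 = 6(Δ_1 - Δ_0) = -132
Clamped end conditions give two more equations: 2h_0·m_0 + h_0·m_1 = 6(Δ_0 - s'(-1)) = 66 and h_1·m_1 + 2h_1·m_2 = 6(s'(1) - Δ_1) = 54.
Solving: m_0 = 65, m_1 = -64, m_2 = 59.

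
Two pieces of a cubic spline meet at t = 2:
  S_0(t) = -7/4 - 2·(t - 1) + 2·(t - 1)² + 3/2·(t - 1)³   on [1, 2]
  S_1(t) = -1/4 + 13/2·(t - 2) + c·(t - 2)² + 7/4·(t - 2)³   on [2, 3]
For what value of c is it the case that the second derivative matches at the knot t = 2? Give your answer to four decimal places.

6.5000

S_0''(t) = 4 + 9·(t - 1), so S_0''(2) = 13. On the right, S_1''(2) = 2c, so c = 13/2.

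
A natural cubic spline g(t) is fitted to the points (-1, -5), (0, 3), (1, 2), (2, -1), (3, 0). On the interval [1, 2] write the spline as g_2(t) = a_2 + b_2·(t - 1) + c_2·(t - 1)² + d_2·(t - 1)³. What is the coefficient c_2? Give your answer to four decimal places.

Write m_i for g''(x_i). With h_i = 1, 1, 1, 1 and divided differences Δ_i = 8, -1, -3, 1, the continuity of g' gives the tridiagonal system
  1·m_0 + 4·m_1 + 1·m_2 = 6(Δ_1 - Δ_0) = -54
  1·m_1 + 4·m_2 + 1·m_3 = 6(Δ_2 - Δ_1) = -12
  1·m_2 + 4·m_3 + 1·m_4 = 6(Δ_3 - Δ_2) = 24
Natural end conditions: m_0 = m_4 = 0.
Hence m_0 = 0, m_1 = -369/28, m_2 = -9/7, m_3 = 177/28, m_4 = 0.
On [1, 2], with g_2(t) = a_2 + b_2·(t - 1) + c_2·(t - 1)² + d_2·(t - 1)³: c_2 = m_2/2 = -9/14, d_2 = (m_3 - m_2)/(6h_2) = 71/56, b_2 = Δ_2 - h_2(2m_2 + m_3)/6 = -29/8.

-0.6429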